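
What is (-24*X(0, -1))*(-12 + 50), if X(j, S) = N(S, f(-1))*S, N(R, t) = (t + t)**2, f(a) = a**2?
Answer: 3648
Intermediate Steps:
N(R, t) = 4*t**2 (N(R, t) = (2*t)**2 = 4*t**2)
X(j, S) = 4*S (X(j, S) = (4*((-1)**2)**2)*S = (4*1**2)*S = (4*1)*S = 4*S)
(-24*X(0, -1))*(-12 + 50) = (-96*(-1))*(-12 + 50) = -24*(-4)*38 = 96*38 = 3648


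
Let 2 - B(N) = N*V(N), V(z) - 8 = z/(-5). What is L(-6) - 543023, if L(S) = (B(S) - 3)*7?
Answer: -2713218/5 ≈ -5.4264e+5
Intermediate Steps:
V(z) = 8 - z/5 (V(z) = 8 + z/(-5) = 8 + z*(-1/5) = 8 - z/5)
B(N) = 2 - N*(8 - N/5)
L(S) = -7 + 7*S*(-40 + S)/5 (L(S) = ((2 + S*(-40 + S)/5) - 3)*7 = (-1 + S*(-40 + S)/5)*7 = -7 + 7*S*(-40 + S)/5)
L(-6) - 543023 = (-7 + (7/5)*(-6)*(-40 - 6)) - 543023 = (-7 + (7/5)*(-6)*(-46)) - 543023 = (-7 + 1932/5) - 543023 = 1897/5 - 543023 = -2713218/5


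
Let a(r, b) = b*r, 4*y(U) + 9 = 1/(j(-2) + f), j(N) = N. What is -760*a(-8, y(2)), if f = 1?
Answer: -15200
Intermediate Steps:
y(U) = -5/2 (y(U) = -9/4 + 1/(4*(-2 + 1)) = -9/4 + (1/4)/(-1) = -9/4 + (1/4)*(-1) = -9/4 - 1/4 = -5/2)
-760*a(-8, y(2)) = -(-1900)*(-8) = -760*20 = -15200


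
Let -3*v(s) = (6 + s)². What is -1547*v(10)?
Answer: 396032/3 ≈ 1.3201e+5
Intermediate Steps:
v(s) = -(6 + s)²/3
-1547*v(10) = -(-1547)*(6 + 10)²/3 = -(-1547)*16²/3 = -(-1547)*256/3 = -1547*(-256/3) = 396032/3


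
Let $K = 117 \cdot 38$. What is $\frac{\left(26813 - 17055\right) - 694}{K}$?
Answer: $\frac{4532}{2223} \approx 2.0387$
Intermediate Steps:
$K = 4446$
$\frac{\left(26813 - 17055\right) - 694}{K} = \frac{\left(26813 - 17055\right) - 694}{4446} = \left(9758 - 694\right) \frac{1}{4446} = 9064 \cdot \frac{1}{4446} = \frac{4532}{2223}$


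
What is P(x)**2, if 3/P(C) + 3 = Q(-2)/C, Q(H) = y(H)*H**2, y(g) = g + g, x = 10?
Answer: 225/529 ≈ 0.42533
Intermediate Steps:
y(g) = 2*g
Q(H) = 2*H**3 (Q(H) = (2*H)*H**2 = 2*H**3)
P(C) = 3/(-3 - 16/C) (P(C) = 3/(-3 + (2*(-2)**3)/C) = 3/(-3 + (2*(-8))/C) = 3/(-3 - 16/C))
P(x)**2 = (-3*10/(16 + 3*10))**2 = (-3*10/(16 + 30))**2 = (-3*10/46)**2 = (-3*10*1/46)**2 = (-15/23)**2 = 225/529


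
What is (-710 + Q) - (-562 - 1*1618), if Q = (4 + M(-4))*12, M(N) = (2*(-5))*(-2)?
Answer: 1758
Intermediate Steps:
M(N) = 20 (M(N) = -10*(-2) = 20)
Q = 288 (Q = (4 + 20)*12 = 24*12 = 288)
(-710 + Q) - (-562 - 1*1618) = (-710 + 288) - (-562 - 1*1618) = -422 - (-562 - 1618) = -422 - 1*(-2180) = -422 + 2180 = 1758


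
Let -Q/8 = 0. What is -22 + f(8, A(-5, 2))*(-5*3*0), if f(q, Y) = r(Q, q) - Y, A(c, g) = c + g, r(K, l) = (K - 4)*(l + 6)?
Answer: -22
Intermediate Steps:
Q = 0 (Q = -8*0 = 0)
r(K, l) = (-4 + K)*(6 + l)
f(q, Y) = -24 - Y - 4*q (f(q, Y) = (-24 - 4*q + 6*0 + 0*q) - Y = (-24 - 4*q + 0 + 0) - Y = (-24 - 4*q) - Y = -24 - Y - 4*q)
-22 + f(8, A(-5, 2))*(-5*3*0) = -22 + (-24 - (-5 + 2) - 4*8)*(-5*3*0) = -22 + (-24 - 1*(-3) - 32)*(-15*0) = -22 + (-24 + 3 - 32)*0 = -22 - 53*0 = -22 + 0 = -22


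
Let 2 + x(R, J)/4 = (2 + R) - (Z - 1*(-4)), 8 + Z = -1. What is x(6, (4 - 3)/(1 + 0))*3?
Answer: 132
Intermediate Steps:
Z = -9 (Z = -8 - 1 = -9)
x(R, J) = 20 + 4*R (x(R, J) = -8 + 4*((2 + R) - (-9 - 1*(-4))) = -8 + 4*((2 + R) - (-9 + 4)) = -8 + 4*((2 + R) - 1*(-5)) = -8 + 4*((2 + R) + 5) = -8 + 4*(7 + R) = -8 + (28 + 4*R) = 20 + 4*R)
x(6, (4 - 3)/(1 + 0))*3 = (20 + 4*6)*3 = (20 + 24)*3 = 44*3 = 132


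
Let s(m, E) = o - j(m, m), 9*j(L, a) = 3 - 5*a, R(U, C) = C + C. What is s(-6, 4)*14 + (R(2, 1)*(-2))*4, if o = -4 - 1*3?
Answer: -496/3 ≈ -165.33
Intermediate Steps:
R(U, C) = 2*C
o = -7 (o = -4 - 3 = -7)
j(L, a) = ⅓ - 5*a/9 (j(L, a) = (3 - 5*a)/9 = ⅓ - 5*a/9)
s(m, E) = -22/3 + 5*m/9 (s(m, E) = -7 - (⅓ - 5*m/9) = -7 + (-⅓ + 5*m/9) = -22/3 + 5*m/9)
s(-6, 4)*14 + (R(2, 1)*(-2))*4 = (-22/3 + (5/9)*(-6))*14 + ((2*1)*(-2))*4 = (-22/3 - 10/3)*14 + (2*(-2))*4 = -32/3*14 - 4*4 = -448/3 - 16 = -496/3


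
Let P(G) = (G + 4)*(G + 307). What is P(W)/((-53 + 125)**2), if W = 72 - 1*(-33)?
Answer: 11227/1296 ≈ 8.6628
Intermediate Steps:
W = 105 (W = 72 + 33 = 105)
P(G) = (4 + G)*(307 + G)
P(W)/((-53 + 125)**2) = (1228 + 105**2 + 311*105)/((-53 + 125)**2) = (1228 + 11025 + 32655)/(72**2) = 44908/5184 = 44908*(1/5184) = 11227/1296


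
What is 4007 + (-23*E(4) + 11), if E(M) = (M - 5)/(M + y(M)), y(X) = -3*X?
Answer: 32121/8 ≈ 4015.1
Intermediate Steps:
E(M) = -(-5 + M)/(2*M) (E(M) = (M - 5)/(M - 3*M) = (-5 + M)/((-2*M)) = (-5 + M)*(-1/(2*M)) = -(-5 + M)/(2*M))
4007 + (-23*E(4) + 11) = 4007 + (-23*(5 - 1*4)/(2*4) + 11) = 4007 + (-23*(5 - 4)/(2*4) + 11) = 4007 + (-23/(2*4) + 11) = 4007 + (-23*1/8 + 11) = 4007 + (-23/8 + 11) = 4007 + 65/8 = 32121/8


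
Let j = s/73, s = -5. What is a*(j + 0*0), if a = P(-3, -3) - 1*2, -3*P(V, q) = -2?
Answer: 20/219 ≈ 0.091324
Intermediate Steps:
P(V, q) = ⅔ (P(V, q) = -⅓*(-2) = ⅔)
j = -5/73 ≈ -0.068493
a = -4/3 (a = ⅔ - 1*2 = ⅔ - 2 = -4/3 ≈ -1.3333)
a*(j + 0*0) = -4*(-5/73 + 0*0)/3 = -4*(-5/73 + 0)/3 = -4/3*(-5/73) = 20/219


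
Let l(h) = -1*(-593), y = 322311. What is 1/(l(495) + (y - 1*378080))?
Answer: -1/55176 ≈ -1.8124e-5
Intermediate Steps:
l(h) = 593
1/(l(495) + (y - 1*378080)) = 1/(593 + (322311 - 1*378080)) = 1/(593 + (322311 - 378080)) = 1/(593 - 55769) = 1/(-55176) = -1/55176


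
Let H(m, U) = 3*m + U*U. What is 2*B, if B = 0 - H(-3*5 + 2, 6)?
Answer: 6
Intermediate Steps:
H(m, U) = U² + 3*m (H(m, U) = 3*m + U² = U² + 3*m)
B = 3 (B = 0 - (6² + 3*(-3*5 + 2)) = 0 - (36 + 3*(-15 + 2)) = 0 - (36 + 3*(-13)) = 0 - (36 - 39) = 0 - 1*(-3) = 0 + 3 = 3)
2*B = 2*3 = 6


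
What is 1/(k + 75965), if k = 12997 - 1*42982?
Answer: 1/45980 ≈ 2.1749e-5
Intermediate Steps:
k = -29985 (k = 12997 - 42982 = -29985)
1/(k + 75965) = 1/(-29985 + 75965) = 1/45980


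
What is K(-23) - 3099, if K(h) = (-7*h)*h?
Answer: -6802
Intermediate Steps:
K(h) = -7*h²
K(-23) - 3099 = -7*(-23)² - 3099 = -7*529 - 3099 = -3703 - 3099 = -6802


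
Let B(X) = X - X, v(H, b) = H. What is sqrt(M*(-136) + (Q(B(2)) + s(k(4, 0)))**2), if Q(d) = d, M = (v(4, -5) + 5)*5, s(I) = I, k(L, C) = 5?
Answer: I*sqrt(6095) ≈ 78.07*I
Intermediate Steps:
M = 45 (M = (4 + 5)*5 = 9*5 = 45)
B(X) = 0
sqrt(M*(-136) + (Q(B(2)) + s(k(4, 0)))**2) = sqrt(45*(-136) + (0 + 5)**2) = sqrt(-6120 + 5**2) = sqrt(-6120 + 25) = sqrt(-6095) = I*sqrt(6095)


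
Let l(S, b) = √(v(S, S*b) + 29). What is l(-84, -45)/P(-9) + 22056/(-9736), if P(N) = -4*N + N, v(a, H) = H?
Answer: -2757/1217 + √3809/27 ≈ 0.020412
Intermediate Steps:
P(N) = -3*N
l(S, b) = √(29 + S*b) (l(S, b) = √(S*b + 29) = √(29 + S*b))
l(-84, -45)/P(-9) + 22056/(-9736) = √(29 - 84*(-45))/((-3*(-9))) + 22056/(-9736) = √(29 + 3780)/27 + 22056*(-1/9736) = √3809*(1/27) - 2757/1217 = √3809/27 - 2757/1217 = -2757/1217 + √3809/27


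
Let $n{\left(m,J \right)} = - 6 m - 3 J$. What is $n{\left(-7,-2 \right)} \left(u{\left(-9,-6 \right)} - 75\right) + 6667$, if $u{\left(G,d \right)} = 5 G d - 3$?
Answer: $15883$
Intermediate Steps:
$u{\left(G,d \right)} = -3 + 5 G d$ ($u{\left(G,d \right)} = 5 G d - 3 = -3 + 5 G d$)
$n{\left(-7,-2 \right)} \left(u{\left(-9,-6 \right)} - 75\right) + 6667 = \left(\left(-6\right) \left(-7\right) - -6\right) \left(\left(-3 + 5 \left(-9\right) \left(-6\right)\right) - 75\right) + 6667 = \left(42 + 6\right) \left(\left(-3 + 270\right) - 75\right) + 6667 = 48 \left(267 - 75\right) + 6667 = 48 \cdot 192 + 6667 = 9216 + 6667 = 15883$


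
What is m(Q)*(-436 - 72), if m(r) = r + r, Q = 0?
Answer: 0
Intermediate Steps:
m(r) = 2*r
m(Q)*(-436 - 72) = (2*0)*(-436 - 72) = 0*(-508) = 0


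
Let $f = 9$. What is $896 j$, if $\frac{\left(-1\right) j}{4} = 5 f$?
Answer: $-161280$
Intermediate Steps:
$j = -180$ ($j = - 4 \cdot 5 \cdot 9 = \left(-4\right) 45 = -180$)
$896 j = 896 \left(-180\right) = -161280$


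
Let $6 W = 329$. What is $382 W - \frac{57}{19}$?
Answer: $\frac{62830}{3} \approx 20943.0$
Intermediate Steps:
$W = \frac{329}{6}$ ($W = \frac{1}{6} \cdot 329 = \frac{329}{6} \approx 54.833$)
$382 W - \frac{57}{19} = 382 \cdot \frac{329}{6} - \frac{57}{19} = \frac{62839}{3} - 3 = \frac{62830}{3}$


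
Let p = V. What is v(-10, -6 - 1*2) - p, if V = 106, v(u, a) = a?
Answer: -114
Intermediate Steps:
p = 106
v(-10, -6 - 1*2) - p = (-6 - 1*2) - 1*106 = (-6 - 2) - 106 = -8 - 106 = -114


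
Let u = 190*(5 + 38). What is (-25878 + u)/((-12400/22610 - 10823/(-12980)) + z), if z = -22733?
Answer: 519690488240/667154707137 ≈ 0.77896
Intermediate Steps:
u = 8170 (u = 190*43 = 8170)
(-25878 + u)/((-12400/22610 - 10823/(-12980)) + z) = (-25878 + 8170)/((-12400/22610 - 10823/(-12980)) - 22733) = -17708/((-12400*1/22610 - 10823*(-1/12980)) - 22733) = -17708/((-1240/2261 + 10823/12980) - 22733) = -17708/(8375603/29347780 - 22733) = -17708/(-667154707137/29347780) = -17708*(-29347780/667154707137) = 519690488240/667154707137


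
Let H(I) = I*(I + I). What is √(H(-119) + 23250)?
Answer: 2*√12893 ≈ 227.09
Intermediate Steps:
H(I) = 2*I² (H(I) = I*(2*I) = 2*I²)
√(H(-119) + 23250) = √(2*(-119)² + 23250) = √(2*14161 + 23250) = √(28322 + 23250) = √51572 = 2*√12893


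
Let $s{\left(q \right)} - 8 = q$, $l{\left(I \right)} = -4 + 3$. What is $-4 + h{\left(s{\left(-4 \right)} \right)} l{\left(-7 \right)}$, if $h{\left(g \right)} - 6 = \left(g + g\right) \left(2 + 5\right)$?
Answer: $-66$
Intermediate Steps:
$l{\left(I \right)} = -1$
$s{\left(q \right)} = 8 + q$
$h{\left(g \right)} = 6 + 14 g$ ($h{\left(g \right)} = 6 + \left(g + g\right) \left(2 + 5\right) = 6 + 2 g 7 = 6 + 14 g$)
$-4 + h{\left(s{\left(-4 \right)} \right)} l{\left(-7 \right)} = -4 + \left(6 + 14 \left(8 - 4\right)\right) \left(-1\right) = -4 + \left(6 + 14 \cdot 4\right) \left(-1\right) = -4 + \left(6 + 56\right) \left(-1\right) = -4 + 62 \left(-1\right) = -4 - 62 = -66$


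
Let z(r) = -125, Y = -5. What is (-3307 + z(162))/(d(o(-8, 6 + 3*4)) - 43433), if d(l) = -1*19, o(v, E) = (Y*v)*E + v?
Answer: 286/3621 ≈ 0.078984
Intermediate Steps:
o(v, E) = v - 5*E*v (o(v, E) = (-5*v)*E + v = -5*E*v + v = v - 5*E*v)
d(l) = -19
(-3307 + z(162))/(d(o(-8, 6 + 3*4)) - 43433) = (-3307 - 125)/(-19 - 43433) = -3432/(-43452) = -3432*(-1/43452) = 286/3621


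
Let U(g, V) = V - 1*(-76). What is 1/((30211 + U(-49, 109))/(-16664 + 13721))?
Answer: -981/10132 ≈ -0.096822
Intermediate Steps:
U(g, V) = 76 + V (U(g, V) = V + 76 = 76 + V)
1/((30211 + U(-49, 109))/(-16664 + 13721)) = 1/((30211 + (76 + 109))/(-16664 + 13721)) = 1/((30211 + 185)/(-2943)) = 1/(30396*(-1/2943)) = 1/(-10132/981) = -981/10132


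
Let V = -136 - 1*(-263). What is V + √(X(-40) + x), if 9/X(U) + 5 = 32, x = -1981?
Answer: 127 + I*√17826/3 ≈ 127.0 + 44.505*I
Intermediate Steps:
V = 127 (V = -136 + 263 = 127)
X(U) = ⅓ (X(U) = 9/(-5 + 32) = 9/27 = 9*(1/27) = ⅓)
V + √(X(-40) + x) = 127 + √(⅓ - 1981) = 127 + √(-5942/3) = 127 + I*√17826/3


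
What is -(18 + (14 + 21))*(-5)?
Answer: 265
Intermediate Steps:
-(18 + (14 + 21))*(-5) = -(18 + 35)*(-5) = -53*(-5) = -1*(-265) = 265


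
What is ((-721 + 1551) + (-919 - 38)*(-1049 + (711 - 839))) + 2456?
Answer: 1129675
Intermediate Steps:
((-721 + 1551) + (-919 - 38)*(-1049 + (711 - 839))) + 2456 = (830 - 957*(-1049 - 128)) + 2456 = (830 - 957*(-1177)) + 2456 = (830 + 1126389) + 2456 = 1127219 + 2456 = 1129675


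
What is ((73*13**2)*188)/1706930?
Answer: 1159678/853465 ≈ 1.3588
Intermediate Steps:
((73*13**2)*188)/1706930 = ((73*169)*188)*(1/1706930) = (12337*188)*(1/1706930) = 2319356*(1/1706930) = 1159678/853465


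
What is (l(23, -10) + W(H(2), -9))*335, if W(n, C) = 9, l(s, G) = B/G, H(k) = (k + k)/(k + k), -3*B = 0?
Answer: 3015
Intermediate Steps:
B = 0 (B = -⅓*0 = 0)
H(k) = 1 (H(k) = (2*k)/((2*k)) = (2*k)*(1/(2*k)) = 1)
l(s, G) = 0 (l(s, G) = 0/G = 0)
(l(23, -10) + W(H(2), -9))*335 = (0 + 9)*335 = 9*335 = 3015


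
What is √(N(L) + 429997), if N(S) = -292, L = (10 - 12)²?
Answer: 9*√5305 ≈ 655.52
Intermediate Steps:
L = 4 (L = (-2)² = 4)
√(N(L) + 429997) = √(-292 + 429997) = √429705 = 9*√5305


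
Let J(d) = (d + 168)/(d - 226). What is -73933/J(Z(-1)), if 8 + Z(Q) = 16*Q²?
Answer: 8058697/88 ≈ 91576.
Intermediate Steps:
Z(Q) = -8 + 16*Q²
J(d) = (168 + d)/(-226 + d)
-73933/J(Z(-1)) = -73933*(-226 + (-8 + 16*(-1)²))/(168 + (-8 + 16*(-1)²)) = -73933*(-226 + (-8 + 16*1))/(168 + (-8 + 16*1)) = -73933*(-226 + (-8 + 16))/(168 + (-8 + 16)) = -73933*(-226 + 8)/(168 + 8) = -73933/(176/(-218)) = -73933/((-1/218*176)) = -73933/(-88/109) = -73933*(-109/88) = 8058697/88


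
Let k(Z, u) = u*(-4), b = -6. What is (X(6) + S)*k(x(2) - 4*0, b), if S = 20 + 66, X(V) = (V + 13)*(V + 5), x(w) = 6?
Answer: 7080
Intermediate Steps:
k(Z, u) = -4*u
X(V) = (5 + V)*(13 + V) (X(V) = (13 + V)*(5 + V) = (5 + V)*(13 + V))
S = 86
(X(6) + S)*k(x(2) - 4*0, b) = ((65 + 6**2 + 18*6) + 86)*(-4*(-6)) = ((65 + 36 + 108) + 86)*24 = (209 + 86)*24 = 295*24 = 7080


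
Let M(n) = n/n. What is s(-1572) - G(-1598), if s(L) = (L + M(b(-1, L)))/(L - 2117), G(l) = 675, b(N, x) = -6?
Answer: -2488504/3689 ≈ -674.57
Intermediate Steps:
M(n) = 1
s(L) = (1 + L)/(-2117 + L) (s(L) = (L + 1)/(L - 2117) = (1 + L)/(-2117 + L))
s(-1572) - G(-1598) = (1 - 1572)/(-2117 - 1572) - 1*675 = -1571/(-3689) - 675 = -1/3689*(-1571) - 675 = 1571/3689 - 675 = -2488504/3689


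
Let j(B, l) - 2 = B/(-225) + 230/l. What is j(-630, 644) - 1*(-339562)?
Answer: 23769701/70 ≈ 3.3957e+5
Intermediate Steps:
j(B, l) = 2 + 230/l - B/225 (j(B, l) = 2 + (B/(-225) + 230/l) = 2 + (B*(-1/225) + 230/l) = 2 + (-B/225 + 230/l) = 2 + (230/l - B/225) = 2 + 230/l - B/225)
j(-630, 644) - 1*(-339562) = (2 + 230/644 - 1/225*(-630)) - 1*(-339562) = (2 + 230*(1/644) + 14/5) + 339562 = (2 + 5/14 + 14/5) + 339562 = 361/70 + 339562 = 23769701/70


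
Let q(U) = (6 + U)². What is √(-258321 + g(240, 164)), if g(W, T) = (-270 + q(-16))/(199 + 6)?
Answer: I*√434238995/41 ≈ 508.25*I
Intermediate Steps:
g(W, T) = -34/41 (g(W, T) = (-270 + (6 - 16)²)/(199 + 6) = (-270 + (-10)²)/205 = (-270 + 100)*(1/205) = -170*1/205 = -34/41)
√(-258321 + g(240, 164)) = √(-258321 - 34/41) = √(-10591195/41) = I*√434238995/41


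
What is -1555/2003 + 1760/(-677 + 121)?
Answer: -1097465/278417 ≈ -3.9418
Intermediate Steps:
-1555/2003 + 1760/(-677 + 121) = -1555*1/2003 + 1760/(-556) = -1555/2003 + 1760*(-1/556) = -1555/2003 - 440/139 = -1097465/278417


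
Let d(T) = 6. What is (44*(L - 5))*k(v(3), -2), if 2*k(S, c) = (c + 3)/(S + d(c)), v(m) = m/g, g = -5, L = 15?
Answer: 1100/27 ≈ 40.741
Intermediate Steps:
v(m) = -m/5 (v(m) = m/(-5) = m*(-1/5) = -m/5)
k(S, c) = (3 + c)/(2*(6 + S)) (k(S, c) = ((c + 3)/(S + 6))/2 = ((3 + c)/(6 + S))/2 = (3 + c)/(2*(6 + S)))
(44*(L - 5))*k(v(3), -2) = (44*(15 - 5))*((3 - 2)/(2*(6 - 1/5*3))) = (44*10)*((1/2)*1/(6 - 3/5)) = 440*((1/2)*1/(27/5)) = 440*((1/2)*(5/27)*1) = 440*(5/54) = 1100/27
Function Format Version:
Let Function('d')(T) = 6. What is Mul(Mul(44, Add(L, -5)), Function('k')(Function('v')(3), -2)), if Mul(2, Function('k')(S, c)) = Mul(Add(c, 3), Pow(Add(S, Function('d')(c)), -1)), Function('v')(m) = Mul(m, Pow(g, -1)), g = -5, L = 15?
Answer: Rational(1100, 27) ≈ 40.741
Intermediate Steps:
Function('v')(m) = Mul(Rational(-1, 5), m) (Function('v')(m) = Mul(m, Pow(-5, -1)) = Mul(m, Rational(-1, 5)) = Mul(Rational(-1, 5), m))
Function('k')(S, c) = Mul(Rational(1, 2), Pow(Add(6, S), -1), Add(3, c)) (Function('k')(S, c) = Mul(Rational(1, 2), Mul(Add(c, 3), Pow(Add(S, 6), -1))) = Mul(Rational(1, 2), Mul(Add(3, c), Pow(Add(6, S), -1))) = Mul(Rational(1, 2), Mul(Pow(Add(6, S), -1), Add(3, c))) = Mul(Rational(1, 2), Pow(Add(6, S), -1), Add(3, c)))
Mul(Mul(44, Add(L, -5)), Function('k')(Function('v')(3), -2)) = Mul(Mul(44, Add(15, -5)), Mul(Rational(1, 2), Pow(Add(6, Mul(Rational(-1, 5), 3)), -1), Add(3, -2))) = Mul(Mul(44, 10), Mul(Rational(1, 2), Pow(Add(6, Rational(-3, 5)), -1), 1)) = Mul(440, Mul(Rational(1, 2), Pow(Rational(27, 5), -1), 1)) = Mul(440, Mul(Rational(1, 2), Rational(5, 27), 1)) = Mul(440, Rational(5, 54)) = Rational(1100, 27)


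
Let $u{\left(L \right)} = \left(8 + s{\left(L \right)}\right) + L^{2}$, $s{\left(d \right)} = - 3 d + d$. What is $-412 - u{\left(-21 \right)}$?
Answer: $-903$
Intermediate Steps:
$s{\left(d \right)} = - 2 d$
$u{\left(L \right)} = 8 + L^{2} - 2 L$ ($u{\left(L \right)} = \left(8 - 2 L\right) + L^{2} = 8 + L^{2} - 2 L$)
$-412 - u{\left(-21 \right)} = -412 - \left(8 + \left(-21\right)^{2} - -42\right) = -412 - \left(8 + 441 + 42\right) = -412 - 491 = -903$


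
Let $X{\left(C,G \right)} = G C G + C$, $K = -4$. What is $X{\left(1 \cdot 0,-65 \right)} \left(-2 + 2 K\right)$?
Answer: $0$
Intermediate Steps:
$X{\left(C,G \right)} = C + C G^{2}$ ($X{\left(C,G \right)} = C G G + C = C G^{2} + C = C + C G^{2}$)
$X{\left(1 \cdot 0,-65 \right)} \left(-2 + 2 K\right) = 1 \cdot 0 \left(1 + \left(-65\right)^{2}\right) \left(-2 + 2 \left(-4\right)\right) = 0 \left(1 + 4225\right) \left(-2 - 8\right) = 0 \cdot 4226 \left(-10\right) = 0 \left(-10\right) = 0$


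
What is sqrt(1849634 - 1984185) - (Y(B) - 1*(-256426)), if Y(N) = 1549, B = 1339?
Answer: -257975 + I*sqrt(134551) ≈ -2.5798e+5 + 366.81*I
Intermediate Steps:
sqrt(1849634 - 1984185) - (Y(B) - 1*(-256426)) = sqrt(1849634 - 1984185) - (1549 - 1*(-256426)) = sqrt(-134551) - (1549 + 256426) = I*sqrt(134551) - 1*257975 = I*sqrt(134551) - 257975 = -257975 + I*sqrt(134551)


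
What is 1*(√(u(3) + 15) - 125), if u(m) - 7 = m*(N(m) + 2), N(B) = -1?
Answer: -120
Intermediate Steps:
u(m) = 7 + m (u(m) = 7 + m*(-1 + 2) = 7 + m*1 = 7 + m)
1*(√(u(3) + 15) - 125) = 1*(√((7 + 3) + 15) - 125) = 1*(√(10 + 15) - 125) = 1*(√25 - 125) = 1*(5 - 125) = 1*(-120) = -120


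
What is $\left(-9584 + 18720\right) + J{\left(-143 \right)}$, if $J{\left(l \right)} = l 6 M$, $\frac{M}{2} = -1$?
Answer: $10852$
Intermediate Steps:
$M = -2$ ($M = 2 \left(-1\right) = -2$)
$J{\left(l \right)} = - 12 l$ ($J{\left(l \right)} = l 6 \left(-2\right) = 6 l \left(-2\right) = - 12 l$)
$\left(-9584 + 18720\right) + J{\left(-143 \right)} = \left(-9584 + 18720\right) - -1716 = 9136 + 1716 = 10852$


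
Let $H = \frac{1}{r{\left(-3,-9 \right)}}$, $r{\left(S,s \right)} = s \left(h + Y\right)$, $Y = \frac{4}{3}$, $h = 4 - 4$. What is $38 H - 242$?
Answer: $- \frac{1471}{6} \approx -245.17$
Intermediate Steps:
$h = 0$
$Y = \frac{4}{3}$ ($Y = 4 \cdot \frac{1}{3} = \frac{4}{3} \approx 1.3333$)
$r{\left(S,s \right)} = \frac{4 s}{3}$ ($r{\left(S,s \right)} = s \left(0 + \frac{4}{3}\right) = s \frac{4}{3} = \frac{4 s}{3}$)
$H = - \frac{1}{12}$ ($H = \frac{1}{\frac{4}{3} \left(-9\right)} = \frac{1}{-12} = - \frac{1}{12} \approx -0.083333$)
$38 H - 242 = 38 \left(- \frac{1}{12}\right) - 242 = - \frac{19}{6} - 242 = - \frac{1471}{6}$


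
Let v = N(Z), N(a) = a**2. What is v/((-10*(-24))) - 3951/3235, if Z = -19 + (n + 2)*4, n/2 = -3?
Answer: 602927/155280 ≈ 3.8828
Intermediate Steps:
n = -6 (n = 2*(-3) = -6)
Z = -35 (Z = -19 + (-6 + 2)*4 = -19 - 4*4 = -19 - 16 = -35)
v = 1225 (v = (-35)**2 = 1225)
v/((-10*(-24))) - 3951/3235 = 1225/((-10*(-24))) - 3951/3235 = 1225/240 - 3951*1/3235 = 1225*(1/240) - 3951/3235 = 245/48 - 3951/3235 = 602927/155280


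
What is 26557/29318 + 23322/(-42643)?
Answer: 448715755/1250207474 ≈ 0.35891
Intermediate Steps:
26557/29318 + 23322/(-42643) = 26557*(1/29318) + 23322*(-1/42643) = 26557/29318 - 23322/42643 = 448715755/1250207474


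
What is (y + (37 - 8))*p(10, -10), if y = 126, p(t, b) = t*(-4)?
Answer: -6200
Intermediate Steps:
p(t, b) = -4*t
(y + (37 - 8))*p(10, -10) = (126 + (37 - 8))*(-4*10) = (126 + 29)*(-40) = 155*(-40) = -6200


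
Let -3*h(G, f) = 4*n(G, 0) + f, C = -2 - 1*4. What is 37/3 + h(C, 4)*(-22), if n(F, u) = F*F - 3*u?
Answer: 3293/3 ≈ 1097.7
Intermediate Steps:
C = -6 (C = -2 - 4 = -6)
n(F, u) = F² - 3*u
h(G, f) = -4*G²/3 - f/3 (h(G, f) = -(4*(G² - 3*0) + f)/3 = -(4*(G² + 0) + f)/3 = -(4*G² + f)/3 = -(f + 4*G²)/3 = -4*G²/3 - f/3)
37/3 + h(C, 4)*(-22) = 37/3 + (-4/3*(-6)² - ⅓*4)*(-22) = 37*(⅓) + (-4/3*36 - 4/3)*(-22) = 37/3 + (-48 - 4/3)*(-22) = 37/3 - 148/3*(-22) = 37/3 + 3256/3 = 3293/3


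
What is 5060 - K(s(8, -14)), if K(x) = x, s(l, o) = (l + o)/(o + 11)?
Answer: 5058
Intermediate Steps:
s(l, o) = (l + o)/(11 + o)
5060 - K(s(8, -14)) = 5060 - (8 - 14)/(11 - 14) = 5060 - (-6)/(-3) = 5060 - (-1)*(-6)/3 = 5060 - 1*2 = 5060 - 2 = 5058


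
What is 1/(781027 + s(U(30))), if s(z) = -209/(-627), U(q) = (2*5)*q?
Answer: 3/2343082 ≈ 1.2804e-6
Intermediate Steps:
U(q) = 10*q
s(z) = ⅓ (s(z) = -209*(-1/627) = ⅓)
1/(781027 + s(U(30))) = 1/(781027 + ⅓) = 1/(2343082/3) = 3/2343082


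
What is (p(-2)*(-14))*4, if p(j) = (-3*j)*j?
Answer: 672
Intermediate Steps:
p(j) = -3*j²
(p(-2)*(-14))*4 = (-3*(-2)²*(-14))*4 = (-3*4*(-14))*4 = -12*(-14)*4 = 168*4 = 672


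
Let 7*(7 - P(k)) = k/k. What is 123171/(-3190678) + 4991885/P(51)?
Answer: 55746238812001/76576272 ≈ 7.2798e+5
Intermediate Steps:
P(k) = 48/7 (P(k) = 7 - k/(7*k) = 7 - ⅐*1 = 7 - ⅐ = 48/7)
123171/(-3190678) + 4991885/P(51) = 123171/(-3190678) + 4991885/(48/7) = 123171*(-1/3190678) + 4991885*(7/48) = -123171/3190678 + 34943195/48 = 55746238812001/76576272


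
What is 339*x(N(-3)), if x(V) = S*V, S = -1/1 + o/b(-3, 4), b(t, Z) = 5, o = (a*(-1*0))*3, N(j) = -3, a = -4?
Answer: 1017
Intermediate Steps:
o = 0 (o = -(-4)*0*3 = -4*0*3 = 0*3 = 0)
S = -1 (S = -1/1 + 0/5 = -1*1 + 0*(1/5) = -1 + 0 = -1)
x(V) = -V
339*x(N(-3)) = 339*(-1*(-3)) = 339*3 = 1017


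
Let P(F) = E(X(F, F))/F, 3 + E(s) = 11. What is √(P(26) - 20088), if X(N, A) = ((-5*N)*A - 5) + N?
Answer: 2*I*√848705/13 ≈ 141.73*I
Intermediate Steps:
X(N, A) = -5 + N - 5*A*N (X(N, A) = (-5*A*N - 5) + N = (-5 - 5*A*N) + N = -5 + N - 5*A*N)
E(s) = 8 (E(s) = -3 + 11 = 8)
P(F) = 8/F
√(P(26) - 20088) = √(8/26 - 20088) = √(8*(1/26) - 20088) = √(4/13 - 20088) = √(-261140/13) = 2*I*√848705/13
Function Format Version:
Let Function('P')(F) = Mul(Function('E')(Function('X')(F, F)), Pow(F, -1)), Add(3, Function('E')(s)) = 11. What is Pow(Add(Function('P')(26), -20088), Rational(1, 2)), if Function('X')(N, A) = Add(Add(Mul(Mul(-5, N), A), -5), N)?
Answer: Mul(Rational(2, 13), I, Pow(848705, Rational(1, 2))) ≈ Mul(141.73, I)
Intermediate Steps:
Function('X')(N, A) = Add(-5, N, Mul(-5, A, N)) (Function('X')(N, A) = Add(Add(Mul(-5, A, N), -5), N) = Add(Add(-5, Mul(-5, A, N)), N) = Add(-5, N, Mul(-5, A, N)))
Function('E')(s) = 8 (Function('E')(s) = Add(-3, 11) = 8)
Function('P')(F) = Mul(8, Pow(F, -1))
Pow(Add(Function('P')(26), -20088), Rational(1, 2)) = Pow(Add(Mul(8, Pow(26, -1)), -20088), Rational(1, 2)) = Pow(Add(Mul(8, Rational(1, 26)), -20088), Rational(1, 2)) = Pow(Add(Rational(4, 13), -20088), Rational(1, 2)) = Pow(Rational(-261140, 13), Rational(1, 2)) = Mul(Rational(2, 13), I, Pow(848705, Rational(1, 2)))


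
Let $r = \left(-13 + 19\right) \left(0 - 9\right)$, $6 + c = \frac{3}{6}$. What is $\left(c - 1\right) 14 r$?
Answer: $4914$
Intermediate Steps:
$c = - \frac{11}{2}$ ($c = -6 + \frac{3}{6} = -6 + 3 \cdot \frac{1}{6} = -6 + \frac{1}{2} = - \frac{11}{2} \approx -5.5$)
$r = -54$ ($r = 6 \left(-9\right) = -54$)
$\left(c - 1\right) 14 r = \left(- \frac{11}{2} - 1\right) 14 \left(-54\right) = \left(- \frac{13}{2}\right) 14 \left(-54\right) = \left(-91\right) \left(-54\right) = 4914$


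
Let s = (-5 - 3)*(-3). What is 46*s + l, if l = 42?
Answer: 1146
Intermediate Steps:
s = 24 (s = -8*(-3) = 24)
46*s + l = 46*24 + 42 = 1104 + 42 = 1146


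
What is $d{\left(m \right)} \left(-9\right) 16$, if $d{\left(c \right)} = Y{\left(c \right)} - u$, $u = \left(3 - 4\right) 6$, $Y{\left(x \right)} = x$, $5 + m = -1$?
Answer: $0$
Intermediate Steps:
$m = -6$ ($m = -5 - 1 = -6$)
$u = -6$ ($u = \left(-1\right) 6 = -6$)
$d{\left(c \right)} = 6 + c$ ($d{\left(c \right)} = c - -6 = c + 6 = 6 + c$)
$d{\left(m \right)} \left(-9\right) 16 = \left(6 - 6\right) \left(-9\right) 16 = 0 \left(-9\right) 16 = 0 \cdot 16 = 0$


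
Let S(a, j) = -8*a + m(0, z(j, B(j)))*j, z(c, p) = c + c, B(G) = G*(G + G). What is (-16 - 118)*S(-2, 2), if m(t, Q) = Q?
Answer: -3216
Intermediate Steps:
B(G) = 2*G**2 (B(G) = G*(2*G) = 2*G**2)
z(c, p) = 2*c
S(a, j) = -8*a + 2*j**2 (S(a, j) = -8*a + (2*j)*j = -8*a + 2*j**2)
(-16 - 118)*S(-2, 2) = (-16 - 118)*(-8*(-2) + 2*2**2) = -134*(16 + 2*4) = -134*(16 + 8) = -134*24 = -3216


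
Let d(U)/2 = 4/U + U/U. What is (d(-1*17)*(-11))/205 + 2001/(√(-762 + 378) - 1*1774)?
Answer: -265422719/219377962 - 4002*I*√6/786865 ≈ -1.2099 - 0.012458*I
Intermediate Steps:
d(U) = 2 + 8/U (d(U) = 2*(4/U + U/U) = 2*(4/U + 1) = 2*(1 + 4/U) = 2 + 8/U)
(d(-1*17)*(-11))/205 + 2001/(√(-762 + 378) - 1*1774) = ((2 + 8/((-1*17)))*(-11))/205 + 2001/(√(-762 + 378) - 1*1774) = ((2 + 8/(-17))*(-11))*(1/205) + 2001/(√(-384) - 1774) = ((2 + 8*(-1/17))*(-11))*(1/205) + 2001/(8*I*√6 - 1774) = ((2 - 8/17)*(-11))*(1/205) + 2001/(-1774 + 8*I*√6) = ((26/17)*(-11))*(1/205) + 2001/(-1774 + 8*I*√6) = -286/17*1/205 + 2001/(-1774 + 8*I*√6) = -286/3485 + 2001/(-1774 + 8*I*√6)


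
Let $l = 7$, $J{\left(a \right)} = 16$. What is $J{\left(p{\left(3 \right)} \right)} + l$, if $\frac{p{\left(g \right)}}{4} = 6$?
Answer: $23$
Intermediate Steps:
$p{\left(g \right)} = 24$ ($p{\left(g \right)} = 4 \cdot 6 = 24$)
$J{\left(p{\left(3 \right)} \right)} + l = 16 + 7 = 23$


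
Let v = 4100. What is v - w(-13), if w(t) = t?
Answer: 4113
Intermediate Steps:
v - w(-13) = 4100 - 1*(-13) = 4100 + 13 = 4113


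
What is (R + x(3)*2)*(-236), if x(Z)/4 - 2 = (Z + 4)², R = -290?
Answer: -27848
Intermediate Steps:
x(Z) = 8 + 4*(4 + Z)² (x(Z) = 8 + 4*(Z + 4)² = 8 + 4*(4 + Z)²)
(R + x(3)*2)*(-236) = (-290 + (8 + 4*(4 + 3)²)*2)*(-236) = (-290 + (8 + 4*7²)*2)*(-236) = (-290 + (8 + 4*49)*2)*(-236) = (-290 + (8 + 196)*2)*(-236) = (-290 + 204*2)*(-236) = (-290 + 408)*(-236) = 118*(-236) = -27848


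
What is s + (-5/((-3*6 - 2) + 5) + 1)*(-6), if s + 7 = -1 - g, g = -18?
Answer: 2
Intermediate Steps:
s = 10 (s = -7 + (-1 - 1*(-18)) = -7 + (-1 + 18) = -7 + 17 = 10)
s + (-5/((-3*6 - 2) + 5) + 1)*(-6) = 10 + (-5/((-3*6 - 2) + 5) + 1)*(-6) = 10 + (-5/((-18 - 2) + 5) + 1)*(-6) = 10 + (-5/(-20 + 5) + 1)*(-6) = 10 + (-5/(-15) + 1)*(-6) = 10 + (-1/15*(-5) + 1)*(-6) = 10 + (⅓ + 1)*(-6) = 10 + (4/3)*(-6) = 10 - 8 = 2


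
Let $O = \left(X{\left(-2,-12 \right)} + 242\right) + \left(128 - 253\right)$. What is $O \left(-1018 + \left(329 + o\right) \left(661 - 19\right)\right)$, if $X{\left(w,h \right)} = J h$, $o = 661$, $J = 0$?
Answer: $74243754$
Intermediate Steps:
$X{\left(w,h \right)} = 0$ ($X{\left(w,h \right)} = 0 h = 0$)
$O = 117$ ($O = \left(0 + 242\right) + \left(128 - 253\right) = 242 + \left(128 - 253\right) = 242 - 125 = 117$)
$O \left(-1018 + \left(329 + o\right) \left(661 - 19\right)\right) = 117 \left(-1018 + \left(329 + 661\right) \left(661 - 19\right)\right) = 117 \left(-1018 + 990 \cdot 642\right) = 117 \left(-1018 + 635580\right) = 117 \cdot 634562 = 74243754$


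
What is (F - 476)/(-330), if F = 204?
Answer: 136/165 ≈ 0.82424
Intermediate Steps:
(F - 476)/(-330) = (204 - 476)/(-330) = -1/330*(-272) = 136/165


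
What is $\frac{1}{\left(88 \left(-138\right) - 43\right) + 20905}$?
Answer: $\frac{1}{8718} \approx 0.00011471$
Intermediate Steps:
$\frac{1}{\left(88 \left(-138\right) - 43\right) + 20905} = \frac{1}{\left(-12144 - 43\right) + 20905} = \frac{1}{-12187 + 20905} = \frac{1}{8718}$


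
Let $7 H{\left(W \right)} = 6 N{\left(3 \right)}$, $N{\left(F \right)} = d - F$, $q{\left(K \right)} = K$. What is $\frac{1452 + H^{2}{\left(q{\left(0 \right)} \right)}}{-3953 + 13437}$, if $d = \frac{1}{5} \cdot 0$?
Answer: $\frac{17868}{116179} \approx 0.1538$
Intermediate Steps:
$d = 0$ ($d = \frac{1}{5} \cdot 0 = 0$)
$N{\left(F \right)} = - F$ ($N{\left(F \right)} = 0 - F = - F$)
$H{\left(W \right)} = - \frac{18}{7}$ ($H{\left(W \right)} = \frac{6 \left(\left(-1\right) 3\right)}{7} = \frac{6 \left(-3\right)}{7} = \frac{1}{7} \left(-18\right) = - \frac{18}{7}$)
$\frac{1452 + H^{2}{\left(q{\left(0 \right)} \right)}}{-3953 + 13437} = \frac{1452 + \left(- \frac{18}{7}\right)^{2}}{-3953 + 13437} = \frac{1452 + \frac{324}{49}}{9484} = \frac{71472}{49} \cdot \frac{1}{9484} = \frac{17868}{116179}$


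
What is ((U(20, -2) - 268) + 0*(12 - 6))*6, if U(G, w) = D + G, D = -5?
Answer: -1518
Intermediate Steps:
U(G, w) = -5 + G
((U(20, -2) - 268) + 0*(12 - 6))*6 = (((-5 + 20) - 268) + 0*(12 - 6))*6 = ((15 - 268) + 0*6)*6 = (-253 + 0)*6 = -253*6 = -1518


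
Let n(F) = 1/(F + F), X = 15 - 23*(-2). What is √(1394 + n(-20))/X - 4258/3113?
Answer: -4258/3113 + √557590/1220 ≈ -0.75575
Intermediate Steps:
X = 61 (X = 15 + 46 = 61)
n(F) = 1/(2*F)
√(1394 + n(-20))/X - 4258/3113 = √(1394 + (½)/(-20))/61 - 4258/3113 = √(1394 + (½)*(-1/20))*(1/61) - 4258*1/3113 = √(1394 - 1/40)*(1/61) - 4258/3113 = √(55759/40)*(1/61) - 4258/3113 = (√557590/20)*(1/61) - 4258/3113 = √557590/1220 - 4258/3113 = -4258/3113 + √557590/1220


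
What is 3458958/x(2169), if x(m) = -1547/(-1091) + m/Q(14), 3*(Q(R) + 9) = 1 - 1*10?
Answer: -15094892712/782605 ≈ -19288.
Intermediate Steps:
Q(R) = -12 (Q(R) = -9 + (1 - 1*10)/3 = -9 + (1 - 10)/3 = -9 + (1/3)*(-9) = -9 - 3 = -12)
x(m) = 1547/1091 - m/12 (x(m) = -1547/(-1091) + m/(-12) = -1547*(-1/1091) + m*(-1/12) = 1547/1091 - m/12)
3458958/x(2169) = 3458958/(1547/1091 - 1/12*2169) = 3458958/(1547/1091 - 723/4) = 3458958/(-782605/4364) = 3458958*(-4364/782605) = -15094892712/782605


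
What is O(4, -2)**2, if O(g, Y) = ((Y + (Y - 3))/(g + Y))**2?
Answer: 2401/16 ≈ 150.06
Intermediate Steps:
O(g, Y) = (-3 + 2*Y)**2/(Y + g)**2 (O(g, Y) = ((Y + (-3 + Y))/(Y + g))**2 = ((-3 + 2*Y)/(Y + g))**2 = (-3 + 2*Y)**2/(Y + g)**2)
O(4, -2)**2 = ((-3 + 2*(-2))**2/(-2 + 4)**2)**2 = ((-3 - 4)**2/2**2)**2 = ((-7)**2*(1/4))**2 = (49*(1/4))**2 = (49/4)**2 = 2401/16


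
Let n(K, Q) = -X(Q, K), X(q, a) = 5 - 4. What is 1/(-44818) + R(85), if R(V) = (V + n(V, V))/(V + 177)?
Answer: 1882225/5871158 ≈ 0.32059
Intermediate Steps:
X(q, a) = 1
n(K, Q) = -1 (n(K, Q) = -1*1 = -1)
R(V) = (-1 + V)/(177 + V) (R(V) = (V - 1)/(V + 177) = (-1 + V)/(177 + V))
1/(-44818) + R(85) = 1/(-44818) + (-1 + 85)/(177 + 85) = -1/44818 + 84/262 = -1/44818 + (1/262)*84 = -1/44818 + 42/131 = 1882225/5871158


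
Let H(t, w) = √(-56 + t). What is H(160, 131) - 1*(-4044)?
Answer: 4044 + 2*√26 ≈ 4054.2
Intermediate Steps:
H(160, 131) - 1*(-4044) = √(-56 + 160) - 1*(-4044) = √104 + 4044 = 2*√26 + 4044 = 4044 + 2*√26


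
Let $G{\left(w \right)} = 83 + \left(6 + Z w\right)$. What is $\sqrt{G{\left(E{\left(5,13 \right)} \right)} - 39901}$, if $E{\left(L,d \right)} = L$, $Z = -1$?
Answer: $i \sqrt{39817} \approx 199.54 i$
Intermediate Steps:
$G{\left(w \right)} = 89 - w$ ($G{\left(w \right)} = 83 - \left(-6 + w\right) = 89 - w$)
$\sqrt{G{\left(E{\left(5,13 \right)} \right)} - 39901} = \sqrt{\left(89 - 5\right) - 39901} = \sqrt{84 - 39901} = \sqrt{-39817} = i \sqrt{39817}$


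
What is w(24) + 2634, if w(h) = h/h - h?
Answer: 2611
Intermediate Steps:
w(h) = 1 - h
w(24) + 2634 = (1 - 1*24) + 2634 = (1 - 24) + 2634 = -23 + 2634 = 2611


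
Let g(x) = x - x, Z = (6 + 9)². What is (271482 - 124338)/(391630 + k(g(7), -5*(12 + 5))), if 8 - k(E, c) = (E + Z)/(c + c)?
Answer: 1667632/4438579 ≈ 0.37571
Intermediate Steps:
Z = 225 (Z = 15² = 225)
g(x) = 0
k(E, c) = 8 - (225 + E)/(2*c) (k(E, c) = 8 - (E + 225)/(c + c) = 8 - (225 + E)/(2*c))
(271482 - 124338)/(391630 + k(g(7), -5*(12 + 5))) = (271482 - 124338)/(391630 + (-225 - 1*0 + 16*(-5*(12 + 5)))/(2*((-5*(12 + 5))))) = 147144/(391630 + (-225 + 0 + 16*(-5*17))/(2*((-5*17)))) = 147144/(391630 + (½)*(-225 + 0 + 16*(-85))/(-85)) = 147144/(391630 + (½)*(-1/85)*(-225 + 0 - 1360)) = 147144/(391630 + (½)*(-1/85)*(-1585)) = 147144/(391630 + 317/34) = 147144/(13315737/34) = 147144*(34/13315737) = 1667632/4438579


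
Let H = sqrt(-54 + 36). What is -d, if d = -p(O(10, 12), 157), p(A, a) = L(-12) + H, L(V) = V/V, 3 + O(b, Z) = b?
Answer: 1 + 3*I*sqrt(2) ≈ 1.0 + 4.2426*I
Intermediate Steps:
O(b, Z) = -3 + b
H = 3*I*sqrt(2) (H = sqrt(-18) = 3*I*sqrt(2) ≈ 4.2426*I)
L(V) = 1
p(A, a) = 1 + 3*I*sqrt(2)
d = -1 - 3*I*sqrt(2) (d = -(1 + 3*I*sqrt(2)) = -1 - 3*I*sqrt(2) ≈ -1.0 - 4.2426*I)
-d = -(-1 - 3*I*sqrt(2)) = 1 + 3*I*sqrt(2)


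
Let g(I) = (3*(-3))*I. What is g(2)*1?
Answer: -18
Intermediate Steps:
g(I) = -9*I
g(2)*1 = -9*2*1 = -18*1 = -18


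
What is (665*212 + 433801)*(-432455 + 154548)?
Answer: -159735663367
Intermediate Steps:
(665*212 + 433801)*(-432455 + 154548) = (140980 + 433801)*(-277907) = 574781*(-277907) = -159735663367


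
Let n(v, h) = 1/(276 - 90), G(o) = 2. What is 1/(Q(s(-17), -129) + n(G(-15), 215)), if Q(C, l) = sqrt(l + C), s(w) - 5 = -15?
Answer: 186/4808845 - 34596*I*sqrt(139)/4808845 ≈ 3.8679e-5 - 0.084819*I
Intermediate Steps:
s(w) = -10 (s(w) = 5 - 15 = -10)
Q(C, l) = sqrt(C + l)
n(v, h) = 1/186
1/(Q(s(-17), -129) + n(G(-15), 215)) = 1/(sqrt(-10 - 129) + 1/186) = 1/(sqrt(-139) + 1/186) = 1/(I*sqrt(139) + 1/186) = 1/(1/186 + I*sqrt(139))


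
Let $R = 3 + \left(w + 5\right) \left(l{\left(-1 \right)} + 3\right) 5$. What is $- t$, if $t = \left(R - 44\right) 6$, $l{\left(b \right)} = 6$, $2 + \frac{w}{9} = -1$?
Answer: $6186$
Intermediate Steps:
$w = -27$ ($w = -18 + 9 \left(-1\right) = -18 - 9 = -27$)
$R = -987$ ($R = 3 + \left(-27 + 5\right) \left(6 + 3\right) 5 = 3 + \left(-22\right) 9 \cdot 5 = 3 - 990 = -987$)
$t = -6186$ ($t = \left(-987 - 44\right) 6 = \left(-1031\right) 6 = -6186$)
$- t = \left(-1\right) \left(-6186\right) = 6186$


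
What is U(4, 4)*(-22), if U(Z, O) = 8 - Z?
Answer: -88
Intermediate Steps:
U(4, 4)*(-22) = (8 - 1*4)*(-22) = (8 - 4)*(-22) = 4*(-22) = -88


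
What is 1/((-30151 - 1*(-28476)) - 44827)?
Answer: -1/46502 ≈ -2.1504e-5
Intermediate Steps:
1/((-30151 - 1*(-28476)) - 44827) = 1/((-30151 + 28476) - 44827) = 1/(-1675 - 44827) = 1/(-46502) = -1/46502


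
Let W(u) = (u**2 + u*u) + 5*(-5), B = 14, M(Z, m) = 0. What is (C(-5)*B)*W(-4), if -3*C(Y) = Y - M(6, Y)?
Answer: 490/3 ≈ 163.33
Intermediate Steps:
W(u) = -25 + 2*u**2 (W(u) = (u**2 + u**2) - 25 = 2*u**2 - 25 = -25 + 2*u**2)
C(Y) = -Y/3 (C(Y) = -(Y - 1*0)/3 = -(Y + 0)/3 = -Y/3)
(C(-5)*B)*W(-4) = (-1/3*(-5)*14)*(-25 + 2*(-4)**2) = ((5/3)*14)*(-25 + 2*16) = 70*(-25 + 32)/3 = (70/3)*7 = 490/3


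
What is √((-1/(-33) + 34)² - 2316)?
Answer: I*√1260995/33 ≈ 34.029*I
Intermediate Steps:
√((-1/(-33) + 34)² - 2316) = √((-1*(-1/33) + 34)² - 2316) = √((1/33 + 34)² - 2316) = √((1123/33)² - 2316) = √(1261129/1089 - 2316) = √(-1260995/1089) = I*√1260995/33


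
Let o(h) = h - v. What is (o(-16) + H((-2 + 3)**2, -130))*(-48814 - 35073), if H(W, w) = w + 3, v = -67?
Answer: 6375412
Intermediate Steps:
o(h) = 67 + h (o(h) = h - 1*(-67) = h + 67 = 67 + h)
H(W, w) = 3 + w
(o(-16) + H((-2 + 3)**2, -130))*(-48814 - 35073) = ((67 - 16) + (3 - 130))*(-48814 - 35073) = (51 - 127)*(-83887) = -76*(-83887) = 6375412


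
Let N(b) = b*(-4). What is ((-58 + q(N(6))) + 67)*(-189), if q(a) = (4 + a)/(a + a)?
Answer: -7119/4 ≈ -1779.8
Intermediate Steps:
N(b) = -4*b
q(a) = (4 + a)/(2*a) (q(a) = (4 + a)/((2*a)) = (4 + a)*(1/(2*a)) = (4 + a)/(2*a))
((-58 + q(N(6))) + 67)*(-189) = ((-58 + (4 - 4*6)/(2*((-4*6)))) + 67)*(-189) = ((-58 + (1/2)*(4 - 24)/(-24)) + 67)*(-189) = ((-58 + (1/2)*(-1/24)*(-20)) + 67)*(-189) = ((-58 + 5/12) + 67)*(-189) = (-691/12 + 67)*(-189) = (113/12)*(-189) = -7119/4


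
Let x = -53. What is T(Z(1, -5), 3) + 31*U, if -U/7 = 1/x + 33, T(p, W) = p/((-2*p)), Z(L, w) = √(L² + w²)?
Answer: -758685/106 ≈ -7157.4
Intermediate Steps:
T(p, W) = -½ (T(p, W) = p*(-1/(2*p)) = -½)
U = -12236/53 (U = -7*(1/(-53) + 33) = -7*(-1/53 + 33) = -7*1748/53 = -12236/53 ≈ -230.87)
T(Z(1, -5), 3) + 31*U = -½ + 31*(-12236/53) = -½ - 379316/53 = -758685/106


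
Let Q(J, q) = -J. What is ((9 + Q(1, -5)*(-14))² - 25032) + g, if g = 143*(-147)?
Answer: -45524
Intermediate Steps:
g = -21021
((9 + Q(1, -5)*(-14))² - 25032) + g = ((9 - 1*1*(-14))² - 25032) - 21021 = ((9 - 1*(-14))² - 25032) - 21021 = ((9 + 14)² - 25032) - 21021 = (23² - 25032) - 21021 = (529 - 25032) - 21021 = -24503 - 21021 = -45524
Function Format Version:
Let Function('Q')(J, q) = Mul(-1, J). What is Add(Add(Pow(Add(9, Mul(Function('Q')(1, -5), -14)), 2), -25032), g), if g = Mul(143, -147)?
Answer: -45524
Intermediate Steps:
g = -21021
Add(Add(Pow(Add(9, Mul(Function('Q')(1, -5), -14)), 2), -25032), g) = Add(Add(Pow(Add(9, Mul(Mul(-1, 1), -14)), 2), -25032), -21021) = Add(Add(Pow(Add(9, Mul(-1, -14)), 2), -25032), -21021) = Add(Add(Pow(Add(9, 14), 2), -25032), -21021) = Add(Add(Pow(23, 2), -25032), -21021) = Add(Add(529, -25032), -21021) = Add(-24503, -21021) = -45524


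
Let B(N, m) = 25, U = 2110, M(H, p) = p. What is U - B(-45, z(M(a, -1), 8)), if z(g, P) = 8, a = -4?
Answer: 2085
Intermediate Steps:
U - B(-45, z(M(a, -1), 8)) = 2110 - 1*25 = 2110 - 25 = 2085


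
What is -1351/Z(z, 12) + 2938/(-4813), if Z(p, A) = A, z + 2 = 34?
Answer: -6537619/57756 ≈ -113.19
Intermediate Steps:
z = 32 (z = -2 + 34 = 32)
-1351/Z(z, 12) + 2938/(-4813) = -1351/12 + 2938/(-4813) = -1351*1/12 + 2938*(-1/4813) = -1351/12 - 2938/4813 = -6537619/57756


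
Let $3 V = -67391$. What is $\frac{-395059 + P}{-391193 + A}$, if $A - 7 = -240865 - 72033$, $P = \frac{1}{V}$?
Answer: $\frac{6655855268}{11862231211} \approx 0.5611$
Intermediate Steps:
$V = - \frac{67391}{3}$ ($V = \frac{1}{3} \left(-67391\right) = - \frac{67391}{3} \approx -22464.0$)
$P = - \frac{3}{67391}$ ($P = \frac{1}{- \frac{67391}{3}} = - \frac{3}{67391} \approx -4.4516 \cdot 10^{-5}$)
$A = -312891$ ($A = 7 - 312898 = -312891$)
$\frac{-395059 + P}{-391193 + A} = \frac{-395059 - \frac{3}{67391}}{-391193 - 312891} = - \frac{26623421072}{67391 \left(-704084\right)} = \left(- \frac{26623421072}{67391}\right) \left(- \frac{1}{704084}\right) = \frac{6655855268}{11862231211}$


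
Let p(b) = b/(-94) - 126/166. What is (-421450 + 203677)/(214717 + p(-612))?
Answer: -849532473/837633454 ≈ -1.0142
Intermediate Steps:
p(b) = -63/83 - b/94 (p(b) = b*(-1/94) - 126*1/166 = -b/94 - 63/83 = -63/83 - b/94)
(-421450 + 203677)/(214717 + p(-612)) = (-421450 + 203677)/(214717 + (-63/83 - 1/94*(-612))) = -217773/(214717 + (-63/83 + 306/47)) = -217773/(214717 + 22437/3901) = -217773/837633454/3901 = -217773*3901/837633454 = -849532473/837633454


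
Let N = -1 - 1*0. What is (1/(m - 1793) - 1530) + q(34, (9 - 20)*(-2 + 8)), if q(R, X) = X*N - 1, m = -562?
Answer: -3450076/2355 ≈ -1465.0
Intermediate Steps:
N = -1 (N = -1 + 0 = -1)
q(R, X) = -1 - X (q(R, X) = X*(-1) - 1 = -X - 1 = -1 - X)
(1/(m - 1793) - 1530) + q(34, (9 - 20)*(-2 + 8)) = (1/(-562 - 1793) - 1530) + (-1 - (9 - 20)*(-2 + 8)) = (1/(-2355) - 1530) + (-1 - (-11)*6) = (-1/2355 - 1530) + (-1 - 1*(-66)) = -3603151/2355 + (-1 + 66) = -3603151/2355 + 65 = -3450076/2355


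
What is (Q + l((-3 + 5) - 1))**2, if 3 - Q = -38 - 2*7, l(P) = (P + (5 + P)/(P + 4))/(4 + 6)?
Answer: 7623121/2500 ≈ 3049.3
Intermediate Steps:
l(P) = P/10 + (5 + P)/(10*(4 + P)) (l(P) = (P + (5 + P)/(4 + P))/10 = (P + (5 + P)/(4 + P))*(1/10) = P/10 + (5 + P)/(10*(4 + P)))
Q = 55 (Q = 3 - (-38 - 2*7) = 3 - (-38 - 1*14) = 3 - (-38 - 14) = 3 - 1*(-52) = 3 + 52 = 55)
(Q + l((-3 + 5) - 1))**2 = (55 + (5 + ((-3 + 5) - 1)**2 + 5*((-3 + 5) - 1))/(10*(4 + ((-3 + 5) - 1))))**2 = (55 + (5 + (2 - 1)**2 + 5*(2 - 1))/(10*(4 + (2 - 1))))**2 = (55 + (5 + 1**2 + 5*1)/(10*(4 + 1)))**2 = (55 + (1/10)*(5 + 1 + 5)/5)**2 = (55 + (1/10)*(1/5)*11)**2 = (55 + 11/50)**2 = (2761/50)**2 = 7623121/2500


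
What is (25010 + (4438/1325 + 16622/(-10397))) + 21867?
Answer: 645802841661/13776025 ≈ 46879.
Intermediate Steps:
(25010 + (4438/1325 + 16622/(-10397))) + 21867 = (25010 + (4438*(1/1325) + 16622*(-1/10397))) + 21867 = (25010 + (4438/1325 - 16622/10397)) + 21867 = (25010 + 24117736/13776025) + 21867 = 344562502986/13776025 + 21867 = 645802841661/13776025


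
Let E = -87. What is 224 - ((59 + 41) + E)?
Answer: 211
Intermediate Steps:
224 - ((59 + 41) + E) = 224 - ((59 + 41) - 87) = 224 - (100 - 87) = 224 - 1*13 = 224 - 13 = 211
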